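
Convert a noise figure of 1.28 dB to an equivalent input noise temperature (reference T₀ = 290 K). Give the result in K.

99.4 K

F = 10^(1.28/10) = 1.34276
T_e = (F − 1)·T₀ = (1.34276 − 1) × 290 = 99.4 K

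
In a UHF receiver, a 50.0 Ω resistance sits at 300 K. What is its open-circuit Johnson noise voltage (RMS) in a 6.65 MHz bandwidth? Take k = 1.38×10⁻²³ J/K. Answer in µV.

V_n = √(4kTRB)
4kTRB = 4 × 1.38×10⁻²³ × 300 × 5.00×10¹ × 6.65×10⁶ = 5.51×10⁻¹² V²
V_n = √(5.51×10⁻¹²) = 2.35×10⁻⁶ V = 2.35 µV

2.35 µV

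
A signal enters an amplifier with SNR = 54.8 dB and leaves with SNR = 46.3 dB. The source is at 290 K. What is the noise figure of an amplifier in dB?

NF (dB) = SNR_in(dB) − SNR_out(dB) when the source is at T₀
NF = 54.8 − 46.3 = 8.5 dB

8.5 dB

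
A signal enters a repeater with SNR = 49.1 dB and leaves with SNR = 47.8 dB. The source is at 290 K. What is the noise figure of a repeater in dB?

NF (dB) = SNR_in(dB) − SNR_out(dB) when the source is at T₀
NF = 49.1 − 47.8 = 1.3 dB

1.3 dB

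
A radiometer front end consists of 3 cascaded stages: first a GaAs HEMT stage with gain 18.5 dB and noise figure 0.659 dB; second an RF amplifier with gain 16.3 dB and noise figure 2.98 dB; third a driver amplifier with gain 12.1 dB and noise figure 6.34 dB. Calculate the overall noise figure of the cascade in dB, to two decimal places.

Convert to linear (a loss of L dB is a gain of −L dB): F_i = 10^(NF_i/10), G_i = 10^(G_i,dB/10)
  Stage 1: F_1 = 10^(0.659/10) = 1.164, G_1 = 10^(18.5/10) = 70.79
  Stage 2: F_2 = 10^(2.98/10) = 1.986, G_2 = 10^(16.3/10) = 42.66
  Stage 3: F_3 = 10^(6.34/10) = 4.305, G_3 = 10^(12.1/10) = 16.22
Friis cascade:
  F = 1.164 + (1.986 − 1)/70.79 + (4.305 − 1)/3020 = 1.179
NF = 10 log₁₀(1.179) = 0.71 dB

0.71 dB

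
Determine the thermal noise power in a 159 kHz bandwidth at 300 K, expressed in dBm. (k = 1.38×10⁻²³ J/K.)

P_n = kTB = 1.38×10⁻²³ × 300 × 1.59×10⁵ = 6.58×10⁻¹⁶ W
In dBm: 10 log₁₀(6.58×10⁻¹⁶ / 10⁻³) = −121.8 dBm

−121.8 dBm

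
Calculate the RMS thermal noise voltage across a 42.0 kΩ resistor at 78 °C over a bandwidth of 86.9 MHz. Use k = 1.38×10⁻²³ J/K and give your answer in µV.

266 µV

T = 78 °C + 273.15 = 351.15 K
V_n = √(4kTRB)
4kTRB = 4 × 1.38×10⁻²³ × 351.15 × 4.20×10⁴ × 8.69×10⁷ = 7.07×10⁻⁸ V²
V_n = √(7.07×10⁻⁸) = 2.66×10⁻⁴ V = 266 µV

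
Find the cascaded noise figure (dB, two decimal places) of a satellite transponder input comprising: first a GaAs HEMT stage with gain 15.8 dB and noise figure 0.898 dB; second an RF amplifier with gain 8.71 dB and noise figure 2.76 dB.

Convert to linear (a loss of L dB is a gain of −L dB): F_i = 10^(NF_i/10), G_i = 10^(G_i,dB/10)
  Stage 1: F_1 = 10^(0.898/10) = 1.230, G_1 = 10^(15.8/10) = 38.02
  Stage 2: F_2 = 10^(2.76/10) = 1.888, G_2 = 10^(8.71/10) = 7.430
Friis cascade:
  F = 1.230 + (1.888 − 1)/38.02 = 1.253
NF = 10 log₁₀(1.253) = 0.98 dB

0.98 dB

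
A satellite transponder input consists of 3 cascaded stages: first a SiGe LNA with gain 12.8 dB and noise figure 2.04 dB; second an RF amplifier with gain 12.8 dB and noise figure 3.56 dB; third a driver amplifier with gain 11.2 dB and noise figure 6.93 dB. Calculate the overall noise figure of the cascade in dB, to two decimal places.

Convert to linear (a loss of L dB is a gain of −L dB): F_i = 10^(NF_i/10), G_i = 10^(G_i,dB/10)
  Stage 1: F_1 = 10^(2.04/10) = 1.600, G_1 = 10^(12.8/10) = 19.05
  Stage 2: F_2 = 10^(3.56/10) = 2.270, G_2 = 10^(12.8/10) = 19.05
  Stage 3: F_3 = 10^(6.93/10) = 4.932, G_3 = 10^(11.2/10) = 13.18
Friis cascade:
  F = 1.600 + (2.270 − 1)/19.05 + (4.932 − 1)/363.1 = 1.677
NF = 10 log₁₀(1.677) = 2.25 dB

2.25 dB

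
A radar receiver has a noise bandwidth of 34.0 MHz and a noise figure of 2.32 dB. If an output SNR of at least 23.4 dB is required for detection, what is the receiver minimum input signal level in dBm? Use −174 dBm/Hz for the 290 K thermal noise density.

Sensitivity = −174 + 10 log₁₀(B) + NF + SNR_min
= −174 + 75.31 + 2.32 + 23.4
= −72.97 dBm → −73.0 dBm

−73.0 dBm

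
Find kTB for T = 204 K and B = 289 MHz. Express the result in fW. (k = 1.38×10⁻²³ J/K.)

P_n = kTB = 1.38×10⁻²³ × 204 × 2.89×10⁸ = 8.14×10⁻¹³ W = 814 fW

814 fW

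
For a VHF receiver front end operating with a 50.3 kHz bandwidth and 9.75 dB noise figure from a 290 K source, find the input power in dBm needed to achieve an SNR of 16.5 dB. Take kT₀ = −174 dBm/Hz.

−100.7 dBm

Sensitivity = −174 + 10 log₁₀(B) + NF + SNR_min
= −174 + 47.02 + 9.75 + 16.5
= −100.73 dBm → −100.7 dBm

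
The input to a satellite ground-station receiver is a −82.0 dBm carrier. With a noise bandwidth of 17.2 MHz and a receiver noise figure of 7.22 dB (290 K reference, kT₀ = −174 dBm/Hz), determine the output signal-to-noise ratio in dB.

Noise floor: N = −174 + 10 log₁₀(B) + NF
10 log₁₀(1.72×10⁷) = 72.36 dB
N = −174 + 72.36 + 7.22 = −94.42 dBm
SNR = P_sig − N = −82.0 − (−94.42) = 12.42 dB → 12.4 dB

12.4 dB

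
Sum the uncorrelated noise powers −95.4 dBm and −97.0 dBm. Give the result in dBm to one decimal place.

−93.1 dBm

Convert to linear, add, convert back:
P₁ = 2.88×10⁻¹³ W, P₂ = 2.00×10⁻¹³ W
P_tot = 4.88×10⁻¹³ W → 10 log₁₀(P_tot / 10⁻³) = −93.1 dBm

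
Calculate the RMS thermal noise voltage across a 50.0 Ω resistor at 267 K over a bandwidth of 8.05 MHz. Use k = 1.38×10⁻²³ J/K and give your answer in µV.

2.44 µV

V_n = √(4kTRB)
4kTRB = 4 × 1.38×10⁻²³ × 267 × 5.00×10¹ × 8.05×10⁶ = 5.93×10⁻¹² V²
V_n = √(5.93×10⁻¹²) = 2.44×10⁻⁶ V = 2.44 µV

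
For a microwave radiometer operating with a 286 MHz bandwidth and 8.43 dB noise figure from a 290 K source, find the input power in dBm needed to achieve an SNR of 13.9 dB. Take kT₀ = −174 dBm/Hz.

−67.1 dBm

Sensitivity = −174 + 10 log₁₀(B) + NF + SNR_min
= −174 + 84.56 + 8.43 + 13.9
= −67.11 dBm → −67.1 dBm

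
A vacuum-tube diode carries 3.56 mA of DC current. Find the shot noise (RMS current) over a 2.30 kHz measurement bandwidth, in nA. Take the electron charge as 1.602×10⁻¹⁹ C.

1.62 nA

I_n = √(2qI·B)
2qI·B = 2 × 1.602×10⁻¹⁹ × 3.56×10⁻³ × 2.30×10³ = 2.62×10⁻¹⁸ A²
I_n = √(2.62×10⁻¹⁸) = 1.62×10⁻⁹ A = 1.62 nA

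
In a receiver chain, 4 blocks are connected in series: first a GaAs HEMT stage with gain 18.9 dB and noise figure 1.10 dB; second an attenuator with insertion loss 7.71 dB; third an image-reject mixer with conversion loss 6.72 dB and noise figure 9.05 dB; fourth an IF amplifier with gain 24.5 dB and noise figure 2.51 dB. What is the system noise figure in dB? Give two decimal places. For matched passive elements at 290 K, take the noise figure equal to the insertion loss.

3.36 dB

Convert to linear (a loss of L dB is a gain of −L dB): F_i = 10^(NF_i/10), G_i = 10^(G_i,dB/10)
  Stage 1: F_1 = 10^(1.10/10) = 1.288, G_1 = 10^(18.9/10) = 77.62
  Stage 2: F_2 = 10^(7.71/10) = 5.902, G_2 = 10^(−7.71/10) = 0.1694
  Stage 3: F_3 = 10^(9.05/10) = 8.035, G_3 = 10^(−6.72/10) = 0.2128
  Stage 4: F_4 = 10^(2.51/10) = 1.782, G_4 = 10^(24.5/10) = 281.8
Friis cascade:
  F = 1.288 + (5.902 − 1)/77.62 + (8.035 − 1)/13.15 + (1.782 − 1)/2.799 = 2.166
NF = 10 log₁₀(2.166) = 3.36 dB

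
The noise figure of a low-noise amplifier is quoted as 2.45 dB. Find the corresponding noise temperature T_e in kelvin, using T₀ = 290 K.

220 K

F = 10^(2.45/10) = 1.75792
T_e = (F − 1)·T₀ = (1.75792 − 1) × 290 = 220 K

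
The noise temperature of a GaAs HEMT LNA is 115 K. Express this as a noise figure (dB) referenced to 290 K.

1.45 dB

F = 1 + T_e/T₀ = 1 + 115/290 = 1.39655
NF = 10 log₁₀(1.39655) = 1.45 dB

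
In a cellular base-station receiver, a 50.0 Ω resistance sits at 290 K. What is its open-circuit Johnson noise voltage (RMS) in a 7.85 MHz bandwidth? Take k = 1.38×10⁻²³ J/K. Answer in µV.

V_n = √(4kTRB)
4kTRB = 4 × 1.38×10⁻²³ × 290 × 5.00×10¹ × 7.85×10⁶ = 6.28×10⁻¹² V²
V_n = √(6.28×10⁻¹²) = 2.51×10⁻⁶ V = 2.51 µV

2.51 µV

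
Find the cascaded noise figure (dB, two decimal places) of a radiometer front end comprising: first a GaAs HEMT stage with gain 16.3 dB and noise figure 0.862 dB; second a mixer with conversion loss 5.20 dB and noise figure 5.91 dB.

Convert to linear (a loss of L dB is a gain of −L dB): F_i = 10^(NF_i/10), G_i = 10^(G_i,dB/10)
  Stage 1: F_1 = 10^(0.862/10) = 1.220, G_1 = 10^(16.3/10) = 42.66
  Stage 2: F_2 = 10^(5.91/10) = 3.899, G_2 = 10^(−5.20/10) = 0.3020
Friis cascade:
  F = 1.220 + (3.899 − 1)/42.66 = 1.288
NF = 10 log₁₀(1.288) = 1.10 dB

1.10 dB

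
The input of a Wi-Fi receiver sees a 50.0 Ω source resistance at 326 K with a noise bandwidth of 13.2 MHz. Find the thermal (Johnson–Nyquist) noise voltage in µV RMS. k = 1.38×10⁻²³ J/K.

V_n = √(4kTRB)
4kTRB = 4 × 1.38×10⁻²³ × 326 × 5.00×10¹ × 1.32×10⁷ = 1.19×10⁻¹¹ V²
V_n = √(1.19×10⁻¹¹) = 3.45×10⁻⁶ V = 3.45 µV

3.45 µV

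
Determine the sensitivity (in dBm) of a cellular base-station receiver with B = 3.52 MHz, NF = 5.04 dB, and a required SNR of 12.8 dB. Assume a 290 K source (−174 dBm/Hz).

−90.7 dBm

Sensitivity = −174 + 10 log₁₀(B) + NF + SNR_min
= −174 + 65.47 + 5.04 + 12.8
= −90.69 dBm → −90.7 dBm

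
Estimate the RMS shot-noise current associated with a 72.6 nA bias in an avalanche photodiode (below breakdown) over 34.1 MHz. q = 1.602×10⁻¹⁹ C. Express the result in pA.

891 pA

I_n = √(2qI·B)
2qI·B = 2 × 1.602×10⁻¹⁹ × 7.26×10⁻⁸ × 3.41×10⁷ = 7.93×10⁻¹⁹ A²
I_n = √(7.93×10⁻¹⁹) = 8.91×10⁻¹⁰ A = 891 pA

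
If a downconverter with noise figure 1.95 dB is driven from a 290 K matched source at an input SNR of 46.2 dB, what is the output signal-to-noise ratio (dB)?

By definition F = SNR_in/SNR_out, so in dB: SNR_out = SNR_in − NF
SNR_out = 46.2 − 1.95 = 44.25 dB

44.25 dB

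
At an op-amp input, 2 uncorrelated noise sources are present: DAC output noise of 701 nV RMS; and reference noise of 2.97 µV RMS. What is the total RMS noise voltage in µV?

3.05 µV

Uncorrelated sources add in power (mean-square): V_tot = √(ΣV_i²)
V_tot = √[(7.01×10⁻⁷)² + (2.97×10⁻⁶)²] = 3.05×10⁻⁶ V = 3.05 µV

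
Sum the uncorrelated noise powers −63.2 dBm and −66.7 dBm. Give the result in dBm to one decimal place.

−61.6 dBm

Convert to linear, add, convert back:
P₁ = 4.79×10⁻¹⁰ W, P₂ = 2.14×10⁻¹⁰ W
P_tot = 6.92×10⁻¹⁰ W → 10 log₁₀(P_tot / 10⁻³) = −61.6 dBm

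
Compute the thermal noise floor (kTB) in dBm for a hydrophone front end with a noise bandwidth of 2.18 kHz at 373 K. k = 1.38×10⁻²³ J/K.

P_n = kTB = 1.38×10⁻²³ × 373 × 2.18×10³ = 1.12×10⁻¹⁷ W
In dBm: 10 log₁₀(1.12×10⁻¹⁷ / 10⁻³) = −139.5 dBm

−139.5 dBm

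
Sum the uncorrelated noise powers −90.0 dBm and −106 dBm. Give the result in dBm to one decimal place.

−89.9 dBm

Convert to linear, add, convert back:
P₁ = 1.00×10⁻¹² W, P₂ = 2.51×10⁻¹⁴ W
P_tot = 1.03×10⁻¹² W → 10 log₁₀(P_tot / 10⁻³) = −89.9 dBm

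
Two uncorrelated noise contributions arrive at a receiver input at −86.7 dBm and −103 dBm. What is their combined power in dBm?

Convert to linear, add, convert back:
P₁ = 2.14×10⁻¹² W, P₂ = 5.01×10⁻¹⁴ W
P_tot = 2.19×10⁻¹² W → 10 log₁₀(P_tot / 10⁻³) = −86.6 dBm

−86.6 dBm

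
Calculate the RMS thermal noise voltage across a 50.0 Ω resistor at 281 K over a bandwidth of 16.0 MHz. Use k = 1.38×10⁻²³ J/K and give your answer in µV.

V_n = √(4kTRB)
4kTRB = 4 × 1.38×10⁻²³ × 281 × 5.00×10¹ × 1.60×10⁷ = 1.24×10⁻¹¹ V²
V_n = √(1.24×10⁻¹¹) = 3.52×10⁻⁶ V = 3.52 µV

3.52 µV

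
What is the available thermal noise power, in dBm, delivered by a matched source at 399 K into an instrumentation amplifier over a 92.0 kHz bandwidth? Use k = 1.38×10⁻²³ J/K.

−123.0 dBm

P_n = kTB = 1.38×10⁻²³ × 399 × 9.20×10⁴ = 5.07×10⁻¹⁶ W
In dBm: 10 log₁₀(5.07×10⁻¹⁶ / 10⁻³) = −123.0 dBm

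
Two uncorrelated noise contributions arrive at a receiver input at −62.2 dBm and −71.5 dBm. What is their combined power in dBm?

Convert to linear, add, convert back:
P₁ = 6.03×10⁻¹⁰ W, P₂ = 7.08×10⁻¹¹ W
P_tot = 6.73×10⁻¹⁰ W → 10 log₁₀(P_tot / 10⁻³) = −61.7 dBm

−61.7 dBm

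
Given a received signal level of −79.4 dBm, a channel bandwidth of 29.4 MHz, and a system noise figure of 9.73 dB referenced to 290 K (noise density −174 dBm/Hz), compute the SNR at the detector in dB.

Noise floor: N = −174 + 10 log₁₀(B) + NF
10 log₁₀(2.94×10⁷) = 74.68 dB
N = −174 + 74.68 + 9.73 = −89.59 dBm
SNR = P_sig − N = −79.4 − (−89.59) = 10.19 dB → 10.2 dB

10.2 dB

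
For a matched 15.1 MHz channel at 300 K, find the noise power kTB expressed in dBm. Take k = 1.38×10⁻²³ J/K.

−102.0 dBm

P_n = kTB = 1.38×10⁻²³ × 300 × 1.51×10⁷ = 6.25×10⁻¹⁴ W
In dBm: 10 log₁₀(6.25×10⁻¹⁴ / 10⁻³) = −102.0 dBm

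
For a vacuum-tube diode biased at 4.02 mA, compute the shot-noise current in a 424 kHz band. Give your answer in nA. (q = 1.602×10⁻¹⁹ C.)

23.4 nA

I_n = √(2qI·B)
2qI·B = 2 × 1.602×10⁻¹⁹ × 4.02×10⁻³ × 4.24×10⁵ = 5.46×10⁻¹⁶ A²
I_n = √(5.46×10⁻¹⁶) = 2.34×10⁻⁸ A = 23.4 nA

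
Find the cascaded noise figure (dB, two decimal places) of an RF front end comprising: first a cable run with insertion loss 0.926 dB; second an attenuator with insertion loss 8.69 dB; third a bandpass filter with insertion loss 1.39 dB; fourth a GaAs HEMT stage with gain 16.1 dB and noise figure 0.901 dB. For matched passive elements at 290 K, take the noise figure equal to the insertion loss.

11.91 dB

Convert to linear (a loss of L dB is a gain of −L dB): F_i = 10^(NF_i/10), G_i = 10^(G_i,dB/10)
  Stage 1: F_1 = 10^(0.926/10) = 1.238, G_1 = 10^(−0.926/10) = 0.8080
  Stage 2: F_2 = 10^(8.69/10) = 7.396, G_2 = 10^(−8.69/10) = 0.1352
  Stage 3: F_3 = 10^(1.39/10) = 1.377, G_3 = 10^(−1.39/10) = 0.7261
  Stage 4: F_4 = 10^(0.901/10) = 1.231, G_4 = 10^(16.1/10) = 40.74
Friis cascade:
  F = 1.238 + (7.396 − 1)/0.8080 + (1.377 − 1)/0.1092 + (1.231 − 1)/0.07932 = 15.51
NF = 10 log₁₀(15.51) = 11.91 dB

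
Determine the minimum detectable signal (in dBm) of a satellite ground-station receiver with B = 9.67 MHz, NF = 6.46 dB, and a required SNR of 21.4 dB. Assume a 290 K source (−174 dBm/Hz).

Sensitivity = −174 + 10 log₁₀(B) + NF + SNR_min
= −174 + 69.85 + 6.46 + 21.4
= −76.29 dBm → −76.3 dBm

−76.3 dBm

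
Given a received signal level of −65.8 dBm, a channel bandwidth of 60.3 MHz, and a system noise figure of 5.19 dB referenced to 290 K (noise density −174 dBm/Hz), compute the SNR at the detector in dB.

25.2 dB

Noise floor: N = −174 + 10 log₁₀(B) + NF
10 log₁₀(6.03×10⁷) = 77.8 dB
N = −174 + 77.8 + 5.19 = −91.01 dBm
SNR = P_sig − N = −65.8 − (−91.01) = 25.21 dB → 25.2 dB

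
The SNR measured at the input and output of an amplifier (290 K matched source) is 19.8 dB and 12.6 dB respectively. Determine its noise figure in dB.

7.2 dB

NF (dB) = SNR_in(dB) − SNR_out(dB) when the source is at T₀
NF = 19.8 − 12.6 = 7.2 dB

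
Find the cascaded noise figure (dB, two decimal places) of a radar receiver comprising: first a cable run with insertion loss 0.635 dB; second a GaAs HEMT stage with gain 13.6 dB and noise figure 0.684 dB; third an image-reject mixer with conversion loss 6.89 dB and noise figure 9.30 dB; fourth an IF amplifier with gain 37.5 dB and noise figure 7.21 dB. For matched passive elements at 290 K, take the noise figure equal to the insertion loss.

4.45 dB

Convert to linear (a loss of L dB is a gain of −L dB): F_i = 10^(NF_i/10), G_i = 10^(G_i,dB/10)
  Stage 1: F_1 = 10^(0.635/10) = 1.157, G_1 = 10^(−0.635/10) = 0.8640
  Stage 2: F_2 = 10^(0.684/10) = 1.171, G_2 = 10^(13.6/10) = 22.91
  Stage 3: F_3 = 10^(9.30/10) = 8.511, G_3 = 10^(−6.89/10) = 0.2046
  Stage 4: F_4 = 10^(7.21/10) = 5.260, G_4 = 10^(37.5/10) = 5623
Friis cascade:
  F = 1.157 + (1.171 − 1)/0.8640 + (8.511 − 1)/19.79 + (5.260 − 1)/4.050 = 2.786
NF = 10 log₁₀(2.786) = 4.45 dB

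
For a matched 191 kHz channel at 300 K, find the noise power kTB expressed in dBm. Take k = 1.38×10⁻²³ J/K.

P_n = kTB = 1.38×10⁻²³ × 300 × 1.91×10⁵ = 7.91×10⁻¹⁶ W
In dBm: 10 log₁₀(7.91×10⁻¹⁶ / 10⁻³) = −121.0 dBm

−121.0 dBm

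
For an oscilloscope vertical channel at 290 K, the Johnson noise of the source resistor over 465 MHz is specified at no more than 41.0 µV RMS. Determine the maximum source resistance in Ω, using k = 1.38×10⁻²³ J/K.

226 Ω

Johnson–Nyquist: V_n = √(4kTRB) ⇒ R = V_n² / (4kTB)
4kTB = 4 × 1.38×10⁻²³ × 290 × 4.65×10⁸ = 7.44×10⁻¹²
R = (4.10×10⁻⁵)² / 7.44×10⁻¹² = 2.26×10² Ω = 226 Ω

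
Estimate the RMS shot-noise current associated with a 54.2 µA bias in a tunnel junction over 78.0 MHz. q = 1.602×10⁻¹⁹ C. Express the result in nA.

I_n = √(2qI·B)
2qI·B = 2 × 1.602×10⁻¹⁹ × 5.42×10⁻⁵ × 7.80×10⁷ = 1.35×10⁻¹⁵ A²
I_n = √(1.35×10⁻¹⁵) = 3.68×10⁻⁸ A = 36.8 nA

36.8 nA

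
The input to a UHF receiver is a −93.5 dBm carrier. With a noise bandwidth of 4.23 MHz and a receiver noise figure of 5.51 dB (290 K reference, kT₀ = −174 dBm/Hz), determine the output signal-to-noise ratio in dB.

8.7 dB

Noise floor: N = −174 + 10 log₁₀(B) + NF
10 log₁₀(4.23×10⁶) = 66.26 dB
N = −174 + 66.26 + 5.51 = −102.23 dBm
SNR = P_sig − N = −93.5 − (−102.23) = 8.73 dB → 8.7 dB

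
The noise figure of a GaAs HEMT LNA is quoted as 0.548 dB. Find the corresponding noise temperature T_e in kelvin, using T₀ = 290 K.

39.0 K

F = 10^(0.548/10) = 1.13449
T_e = (F − 1)·T₀ = (1.13449 − 1) × 290 = 39.0 K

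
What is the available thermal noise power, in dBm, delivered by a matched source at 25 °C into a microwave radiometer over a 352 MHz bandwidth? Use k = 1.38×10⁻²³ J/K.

T = 25 °C + 273.15 = 298.15 K
P_n = kTB = 1.38×10⁻²³ × 298.15 × 3.52×10⁸ = 1.45×10⁻¹² W
In dBm: 10 log₁₀(1.45×10⁻¹² / 10⁻³) = −88.4 dBm

−88.4 dBm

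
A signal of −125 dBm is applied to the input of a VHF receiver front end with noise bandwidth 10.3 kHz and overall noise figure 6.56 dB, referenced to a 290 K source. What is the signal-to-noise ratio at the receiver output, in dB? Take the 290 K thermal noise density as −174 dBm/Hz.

2.3 dB

Noise floor: N = −174 + 10 log₁₀(B) + NF
10 log₁₀(1.03×10⁴) = 40.13 dB
N = −174 + 40.13 + 6.56 = −127.31 dBm
SNR = P_sig − N = −125 − (−127.31) = 2.31 dB → 2.3 dB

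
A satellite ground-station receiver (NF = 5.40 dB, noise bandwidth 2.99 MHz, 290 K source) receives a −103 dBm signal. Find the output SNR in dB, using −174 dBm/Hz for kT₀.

0.8 dB

Noise floor: N = −174 + 10 log₁₀(B) + NF
10 log₁₀(2.99×10⁶) = 64.76 dB
N = −174 + 64.76 + 5.40 = −103.84 dBm
SNR = P_sig − N = −103 − (−103.84) = 0.84 dB → 0.8 dB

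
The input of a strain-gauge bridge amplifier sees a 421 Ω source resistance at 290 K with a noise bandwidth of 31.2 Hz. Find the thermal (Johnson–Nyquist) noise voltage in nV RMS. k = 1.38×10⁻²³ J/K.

14.5 nV

V_n = √(4kTRB)
4kTRB = 4 × 1.38×10⁻²³ × 290 × 4.21×10² × 3.12×10¹ = 2.10×10⁻¹⁶ V²
V_n = √(2.10×10⁻¹⁶) = 1.45×10⁻⁸ V = 14.5 nV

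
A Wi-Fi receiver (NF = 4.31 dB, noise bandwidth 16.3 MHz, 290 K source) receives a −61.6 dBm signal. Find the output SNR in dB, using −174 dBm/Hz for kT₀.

Noise floor: N = −174 + 10 log₁₀(B) + NF
10 log₁₀(1.63×10⁷) = 72.12 dB
N = −174 + 72.12 + 4.31 = −97.57 dBm
SNR = P_sig − N = −61.6 − (−97.57) = 35.97 dB → 36.0 dB

36.0 dB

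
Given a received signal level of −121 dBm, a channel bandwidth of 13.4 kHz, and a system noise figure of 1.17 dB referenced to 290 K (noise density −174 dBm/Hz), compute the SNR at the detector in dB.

10.6 dB

Noise floor: N = −174 + 10 log₁₀(B) + NF
10 log₁₀(1.34×10⁴) = 41.27 dB
N = −174 + 41.27 + 1.17 = −131.56 dBm
SNR = P_sig − N = −121 − (−131.56) = 10.56 dB → 10.6 dB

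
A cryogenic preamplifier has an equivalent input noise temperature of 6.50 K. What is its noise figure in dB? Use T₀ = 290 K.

0.096 dB

F = 1 + T_e/T₀ = 1 + 6.50/290 = 1.02241
NF = 10 log₁₀(1.02241) = 0.096 dB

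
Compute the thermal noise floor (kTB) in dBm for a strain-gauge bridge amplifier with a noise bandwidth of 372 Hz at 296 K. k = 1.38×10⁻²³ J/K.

P_n = kTB = 1.38×10⁻²³ × 296 × 3.72×10² = 1.52×10⁻¹⁸ W
In dBm: 10 log₁₀(1.52×10⁻¹⁸ / 10⁻³) = −148.2 dBm

−148.2 dBm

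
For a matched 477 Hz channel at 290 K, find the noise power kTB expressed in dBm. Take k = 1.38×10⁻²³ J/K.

P_n = kTB = 1.38×10⁻²³ × 290 × 4.77×10² = 1.91×10⁻¹⁸ W
In dBm: 10 log₁₀(1.91×10⁻¹⁸ / 10⁻³) = −147.2 dBm

−147.2 dBm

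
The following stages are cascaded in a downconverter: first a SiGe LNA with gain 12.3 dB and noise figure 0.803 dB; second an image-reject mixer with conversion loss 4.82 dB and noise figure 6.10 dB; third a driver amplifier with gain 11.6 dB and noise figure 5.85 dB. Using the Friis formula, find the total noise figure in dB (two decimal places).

Convert to linear (a loss of L dB is a gain of −L dB): F_i = 10^(NF_i/10), G_i = 10^(G_i,dB/10)
  Stage 1: F_1 = 10^(0.803/10) = 1.203, G_1 = 10^(12.3/10) = 16.98
  Stage 2: F_2 = 10^(6.10/10) = 4.074, G_2 = 10^(−4.82/10) = 0.3296
  Stage 3: F_3 = 10^(5.85/10) = 3.846, G_3 = 10^(11.6/10) = 14.45
Friis cascade:
  F = 1.203 + (4.074 − 1)/16.98 + (3.846 − 1)/5.598 = 1.893
NF = 10 log₁₀(1.893) = 2.77 dB

2.77 dB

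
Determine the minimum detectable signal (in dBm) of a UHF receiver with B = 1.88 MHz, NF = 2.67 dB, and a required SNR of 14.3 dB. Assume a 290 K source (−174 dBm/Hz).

−94.3 dBm

Sensitivity = −174 + 10 log₁₀(B) + NF + SNR_min
= −174 + 62.74 + 2.67 + 14.3
= −94.29 dBm → −94.3 dBm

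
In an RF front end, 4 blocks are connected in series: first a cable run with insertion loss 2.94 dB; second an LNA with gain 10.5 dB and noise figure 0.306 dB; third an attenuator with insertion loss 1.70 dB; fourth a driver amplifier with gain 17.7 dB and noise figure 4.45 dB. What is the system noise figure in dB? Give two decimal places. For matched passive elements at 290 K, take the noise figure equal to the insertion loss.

Convert to linear (a loss of L dB is a gain of −L dB): F_i = 10^(NF_i/10), G_i = 10^(G_i,dB/10)
  Stage 1: F_1 = 10^(2.94/10) = 1.968, G_1 = 10^(−2.94/10) = 0.5082
  Stage 2: F_2 = 10^(0.306/10) = 1.073, G_2 = 10^(10.5/10) = 11.22
  Stage 3: F_3 = 10^(1.70/10) = 1.479, G_3 = 10^(−1.70/10) = 0.6761
  Stage 4: F_4 = 10^(4.45/10) = 2.786, G_4 = 10^(17.7/10) = 58.88
Friis cascade:
  F = 1.968 + (1.073 − 1)/0.5082 + (1.479 − 1)/5.702 + (2.786 − 1)/3.855 = 2.659
NF = 10 log₁₀(2.659) = 4.25 dB

4.25 dB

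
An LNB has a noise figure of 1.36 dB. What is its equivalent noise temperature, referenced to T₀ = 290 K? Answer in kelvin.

F = 10^(1.36/10) = 1.36773
T_e = (F − 1)·T₀ = (1.36773 − 1) × 290 = 107 K

107 K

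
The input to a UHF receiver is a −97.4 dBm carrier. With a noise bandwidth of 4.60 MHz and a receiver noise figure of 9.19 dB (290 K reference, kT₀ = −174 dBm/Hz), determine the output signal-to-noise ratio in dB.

Noise floor: N = −174 + 10 log₁₀(B) + NF
10 log₁₀(4.60×10⁶) = 66.63 dB
N = −174 + 66.63 + 9.19 = −98.18 dBm
SNR = P_sig − N = −97.4 − (−98.18) = 0.78 dB → 0.8 dB

0.8 dB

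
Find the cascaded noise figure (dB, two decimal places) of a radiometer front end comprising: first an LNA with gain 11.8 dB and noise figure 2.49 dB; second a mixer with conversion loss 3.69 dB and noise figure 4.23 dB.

Convert to linear (a loss of L dB is a gain of −L dB): F_i = 10^(NF_i/10), G_i = 10^(G_i,dB/10)
  Stage 1: F_1 = 10^(2.49/10) = 1.774, G_1 = 10^(11.8/10) = 15.14
  Stage 2: F_2 = 10^(4.23/10) = 2.649, G_2 = 10^(−3.69/10) = 0.4276
Friis cascade:
  F = 1.774 + (2.649 − 1)/15.14 = 1.883
NF = 10 log₁₀(1.883) = 2.75 dB

2.75 dB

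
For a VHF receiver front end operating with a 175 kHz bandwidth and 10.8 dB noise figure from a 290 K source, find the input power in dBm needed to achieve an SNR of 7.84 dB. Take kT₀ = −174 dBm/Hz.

Sensitivity = −174 + 10 log₁₀(B) + NF + SNR_min
= −174 + 52.43 + 10.8 + 7.84
= −102.93 dBm → −102.9 dBm

−102.9 dBm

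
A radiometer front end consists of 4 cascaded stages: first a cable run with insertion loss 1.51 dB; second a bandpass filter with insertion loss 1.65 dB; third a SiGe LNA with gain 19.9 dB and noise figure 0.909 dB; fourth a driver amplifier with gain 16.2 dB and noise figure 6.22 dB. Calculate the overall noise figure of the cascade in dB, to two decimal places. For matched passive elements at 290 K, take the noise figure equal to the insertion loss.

Convert to linear (a loss of L dB is a gain of −L dB): F_i = 10^(NF_i/10), G_i = 10^(G_i,dB/10)
  Stage 1: F_1 = 10^(1.51/10) = 1.416, G_1 = 10^(−1.51/10) = 0.7063
  Stage 2: F_2 = 10^(1.65/10) = 1.462, G_2 = 10^(−1.65/10) = 0.6839
  Stage 3: F_3 = 10^(0.909/10) = 1.233, G_3 = 10^(19.9/10) = 97.72
  Stage 4: F_4 = 10^(6.22/10) = 4.188, G_4 = 10^(16.2/10) = 41.69
Friis cascade:
  F = 1.416 + (1.462 − 1)/0.7063 + (1.233 − 1)/0.4831 + (4.188 − 1)/47.21 = 2.620
NF = 10 log₁₀(2.620) = 4.18 dB

4.18 dB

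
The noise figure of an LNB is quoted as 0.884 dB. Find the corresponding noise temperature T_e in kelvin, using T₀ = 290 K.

F = 10^(0.884/10) = 1.22574
T_e = (F − 1)·T₀ = (1.22574 − 1) × 290 = 65.5 K

65.5 K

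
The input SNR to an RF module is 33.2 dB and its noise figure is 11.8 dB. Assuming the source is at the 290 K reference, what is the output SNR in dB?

By definition F = SNR_in/SNR_out, so in dB: SNR_out = SNR_in − NF
SNR_out = 33.2 − 11.8 = 21.4 dB

21.4 dB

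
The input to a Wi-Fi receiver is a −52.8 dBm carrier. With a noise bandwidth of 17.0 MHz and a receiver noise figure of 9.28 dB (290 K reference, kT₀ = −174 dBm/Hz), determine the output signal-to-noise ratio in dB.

Noise floor: N = −174 + 10 log₁₀(B) + NF
10 log₁₀(1.70×10⁷) = 72.3 dB
N = −174 + 72.3 + 9.28 = −92.42 dBm
SNR = P_sig − N = −52.8 − (−92.42) = 39.62 dB → 39.6 dB

39.6 dB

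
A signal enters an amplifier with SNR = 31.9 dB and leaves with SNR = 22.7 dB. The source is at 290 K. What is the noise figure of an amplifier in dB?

9.2 dB

NF (dB) = SNR_in(dB) − SNR_out(dB) when the source is at T₀
NF = 31.9 − 22.7 = 9.2 dB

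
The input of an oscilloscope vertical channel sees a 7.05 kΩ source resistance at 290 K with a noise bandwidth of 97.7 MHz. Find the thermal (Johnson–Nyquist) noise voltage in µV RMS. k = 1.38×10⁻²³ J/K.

105 µV

V_n = √(4kTRB)
4kTRB = 4 × 1.38×10⁻²³ × 290 × 7.05×10³ × 9.77×10⁷ = 1.10×10⁻⁸ V²
V_n = √(1.10×10⁻⁸) = 1.05×10⁻⁴ V = 105 µV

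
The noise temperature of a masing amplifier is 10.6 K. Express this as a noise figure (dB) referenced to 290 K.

F = 1 + T_e/T₀ = 1 + 10.6/290 = 1.03655
NF = 10 log₁₀(1.03655) = 0.156 dB

0.156 dB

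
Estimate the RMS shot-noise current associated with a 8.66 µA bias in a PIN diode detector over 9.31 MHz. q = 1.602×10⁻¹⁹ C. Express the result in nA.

I_n = √(2qI·B)
2qI·B = 2 × 1.602×10⁻¹⁹ × 8.66×10⁻⁶ × 9.31×10⁶ = 2.58×10⁻¹⁷ A²
I_n = √(2.58×10⁻¹⁷) = 5.08×10⁻⁹ A = 5.08 nA

5.08 nA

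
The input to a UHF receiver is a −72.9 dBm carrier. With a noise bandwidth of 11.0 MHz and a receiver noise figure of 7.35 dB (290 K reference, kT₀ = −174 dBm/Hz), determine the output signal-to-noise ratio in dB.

23.3 dB

Noise floor: N = −174 + 10 log₁₀(B) + NF
10 log₁₀(1.10×10⁷) = 70.41 dB
N = −174 + 70.41 + 7.35 = −96.24 dBm
SNR = P_sig − N = −72.9 − (−96.24) = 23.34 dB → 23.3 dB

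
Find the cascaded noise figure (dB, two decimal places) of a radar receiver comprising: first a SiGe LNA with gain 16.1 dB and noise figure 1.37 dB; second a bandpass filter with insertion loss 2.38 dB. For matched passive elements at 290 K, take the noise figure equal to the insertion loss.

1.43 dB

Convert to linear (a loss of L dB is a gain of −L dB): F_i = 10^(NF_i/10), G_i = 10^(G_i,dB/10)
  Stage 1: F_1 = 10^(1.37/10) = 1.371, G_1 = 10^(16.1/10) = 40.74
  Stage 2: F_2 = 10^(2.38/10) = 1.730, G_2 = 10^(−2.38/10) = 0.5781
Friis cascade:
  F = 1.371 + (1.730 − 1)/40.74 = 1.389
NF = 10 log₁₀(1.389) = 1.43 dB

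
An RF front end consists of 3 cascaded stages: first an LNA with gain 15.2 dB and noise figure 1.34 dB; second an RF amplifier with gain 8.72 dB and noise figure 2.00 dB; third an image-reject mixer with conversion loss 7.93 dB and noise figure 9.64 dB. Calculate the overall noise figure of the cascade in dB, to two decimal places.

1.50 dB

Convert to linear (a loss of L dB is a gain of −L dB): F_i = 10^(NF_i/10), G_i = 10^(G_i,dB/10)
  Stage 1: F_1 = 10^(1.34/10) = 1.361, G_1 = 10^(15.2/10) = 33.11
  Stage 2: F_2 = 10^(2.00/10) = 1.585, G_2 = 10^(8.72/10) = 7.447
  Stage 3: F_3 = 10^(9.64/10) = 9.204, G_3 = 10^(−7.93/10) = 0.1611
Friis cascade:
  F = 1.361 + (1.585 − 1)/33.11 + (9.204 − 1)/246.6 = 1.412
NF = 10 log₁₀(1.412) = 1.50 dB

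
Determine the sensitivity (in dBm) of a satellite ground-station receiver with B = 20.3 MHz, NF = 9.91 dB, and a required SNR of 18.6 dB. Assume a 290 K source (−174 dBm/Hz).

−72.4 dBm

Sensitivity = −174 + 10 log₁₀(B) + NF + SNR_min
= −174 + 73.07 + 9.91 + 18.6
= −72.42 dBm → −72.4 dBm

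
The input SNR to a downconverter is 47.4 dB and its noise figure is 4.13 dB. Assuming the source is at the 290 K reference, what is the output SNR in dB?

43.27 dB

By definition F = SNR_in/SNR_out, so in dB: SNR_out = SNR_in − NF
SNR_out = 47.4 − 4.13 = 43.27 dB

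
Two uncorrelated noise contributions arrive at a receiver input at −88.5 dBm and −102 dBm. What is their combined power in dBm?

Convert to linear, add, convert back:
P₁ = 1.41×10⁻¹² W, P₂ = 6.31×10⁻¹⁴ W
P_tot = 1.48×10⁻¹² W → 10 log₁₀(P_tot / 10⁻³) = −88.3 dBm

−88.3 dBm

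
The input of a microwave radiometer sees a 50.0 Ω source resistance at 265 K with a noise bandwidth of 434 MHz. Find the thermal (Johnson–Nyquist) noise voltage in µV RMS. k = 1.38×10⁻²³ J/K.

17.8 µV

V_n = √(4kTRB)
4kTRB = 4 × 1.38×10⁻²³ × 265 × 5.00×10¹ × 4.34×10⁸ = 3.17×10⁻¹⁰ V²
V_n = √(3.17×10⁻¹⁰) = 1.78×10⁻⁵ V = 17.8 µV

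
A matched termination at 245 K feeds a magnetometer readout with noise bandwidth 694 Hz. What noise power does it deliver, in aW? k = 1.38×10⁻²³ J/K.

2.35 aW

P_n = kTB = 1.38×10⁻²³ × 245 × 6.94×10² = 2.35×10⁻¹⁸ W = 2.35 aW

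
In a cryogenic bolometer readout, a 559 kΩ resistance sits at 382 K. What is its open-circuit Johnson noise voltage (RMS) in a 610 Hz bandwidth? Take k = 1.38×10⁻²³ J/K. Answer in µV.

V_n = √(4kTRB)
4kTRB = 4 × 1.38×10⁻²³ × 382 × 5.59×10⁵ × 6.10×10² = 7.19×10⁻¹² V²
V_n = √(7.19×10⁻¹²) = 2.68×10⁻⁶ V = 2.68 µV

2.68 µV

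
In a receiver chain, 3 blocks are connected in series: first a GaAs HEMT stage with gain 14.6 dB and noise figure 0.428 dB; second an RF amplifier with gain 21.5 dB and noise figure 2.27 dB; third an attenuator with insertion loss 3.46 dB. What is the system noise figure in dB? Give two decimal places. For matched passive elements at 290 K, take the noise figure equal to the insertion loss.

Convert to linear (a loss of L dB is a gain of −L dB): F_i = 10^(NF_i/10), G_i = 10^(G_i,dB/10)
  Stage 1: F_1 = 10^(0.428/10) = 1.104, G_1 = 10^(14.6/10) = 28.84
  Stage 2: F_2 = 10^(2.27/10) = 1.687, G_2 = 10^(21.5/10) = 141.3
  Stage 3: F_3 = 10^(3.46/10) = 2.218, G_3 = 10^(−3.46/10) = 0.4508
Friis cascade:
  F = 1.104 + (1.687 − 1)/28.84 + (2.218 − 1)/4074 = 1.128
NF = 10 log₁₀(1.128) = 0.52 dB

0.52 dB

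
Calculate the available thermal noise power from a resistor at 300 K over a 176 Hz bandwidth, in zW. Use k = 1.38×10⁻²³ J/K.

729 zW

P_n = kTB = 1.38×10⁻²³ × 300 × 1.76×10² = 7.29×10⁻¹⁹ W = 729 zW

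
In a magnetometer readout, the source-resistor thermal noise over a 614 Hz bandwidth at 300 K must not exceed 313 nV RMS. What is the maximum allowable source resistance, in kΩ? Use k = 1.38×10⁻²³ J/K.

9.64 kΩ

Johnson–Nyquist: V_n = √(4kTRB) ⇒ R = V_n² / (4kTB)
4kTB = 4 × 1.38×10⁻²³ × 300 × 6.14×10² = 1.02×10⁻¹⁷
R = (3.13×10⁻⁷)² / 1.02×10⁻¹⁷ = 9.64×10³ Ω = 9.64 kΩ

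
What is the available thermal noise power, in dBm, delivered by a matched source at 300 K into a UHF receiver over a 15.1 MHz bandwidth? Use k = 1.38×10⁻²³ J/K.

−102.0 dBm

P_n = kTB = 1.38×10⁻²³ × 300 × 1.51×10⁷ = 6.25×10⁻¹⁴ W
In dBm: 10 log₁₀(6.25×10⁻¹⁴ / 10⁻³) = −102.0 dBm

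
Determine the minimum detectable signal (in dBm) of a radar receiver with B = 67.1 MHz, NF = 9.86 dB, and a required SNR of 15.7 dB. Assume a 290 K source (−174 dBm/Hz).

Sensitivity = −174 + 10 log₁₀(B) + NF + SNR_min
= −174 + 78.27 + 9.86 + 15.7
= −70.17 dBm → −70.2 dBm

−70.2 dBm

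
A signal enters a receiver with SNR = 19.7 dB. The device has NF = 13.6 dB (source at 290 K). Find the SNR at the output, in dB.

By definition F = SNR_in/SNR_out, so in dB: SNR_out = SNR_in − NF
SNR_out = 19.7 − 13.6 = 6.1 dB

6.1 dB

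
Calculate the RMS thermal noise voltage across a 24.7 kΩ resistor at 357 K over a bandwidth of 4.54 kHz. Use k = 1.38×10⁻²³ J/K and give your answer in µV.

V_n = √(4kTRB)
4kTRB = 4 × 1.38×10⁻²³ × 357 × 2.47×10⁴ × 4.54×10³ = 2.21×10⁻¹² V²
V_n = √(2.21×10⁻¹²) = 1.49×10⁻⁶ V = 1.49 µV

1.49 µV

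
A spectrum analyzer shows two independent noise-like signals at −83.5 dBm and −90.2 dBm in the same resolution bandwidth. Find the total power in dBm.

Convert to linear, add, convert back:
P₁ = 4.47×10⁻¹² W, P₂ = 9.55×10⁻¹³ W
P_tot = 5.42×10⁻¹² W → 10 log₁₀(P_tot / 10⁻³) = −82.7 dBm

−82.7 dBm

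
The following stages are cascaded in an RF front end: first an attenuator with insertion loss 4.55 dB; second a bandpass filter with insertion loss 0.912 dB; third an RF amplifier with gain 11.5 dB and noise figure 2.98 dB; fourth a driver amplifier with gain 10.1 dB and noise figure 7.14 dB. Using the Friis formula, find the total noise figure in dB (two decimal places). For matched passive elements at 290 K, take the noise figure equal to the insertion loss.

9.04 dB

Convert to linear (a loss of L dB is a gain of −L dB): F_i = 10^(NF_i/10), G_i = 10^(G_i,dB/10)
  Stage 1: F_1 = 10^(4.55/10) = 2.851, G_1 = 10^(−4.55/10) = 0.3508
  Stage 2: F_2 = 10^(0.912/10) = 1.234, G_2 = 10^(−0.912/10) = 0.8106
  Stage 3: F_3 = 10^(2.98/10) = 1.986, G_3 = 10^(11.5/10) = 14.13
  Stage 4: F_4 = 10^(7.14/10) = 5.176, G_4 = 10^(10.1/10) = 10.23
Friis cascade:
  F = 2.851 + (1.234 − 1)/0.3508 + (1.986 − 1)/0.2843 + (5.176 − 1)/4.016 = 8.025
NF = 10 log₁₀(8.025) = 9.04 dB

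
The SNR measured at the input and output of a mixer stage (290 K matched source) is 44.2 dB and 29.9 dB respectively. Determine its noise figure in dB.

14.3 dB

NF (dB) = SNR_in(dB) − SNR_out(dB) when the source is at T₀
NF = 44.2 − 29.9 = 14.3 dB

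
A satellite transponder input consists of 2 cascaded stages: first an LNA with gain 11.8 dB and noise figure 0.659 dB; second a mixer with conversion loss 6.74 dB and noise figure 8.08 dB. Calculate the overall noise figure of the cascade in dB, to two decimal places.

Convert to linear (a loss of L dB is a gain of −L dB): F_i = 10^(NF_i/10), G_i = 10^(G_i,dB/10)
  Stage 1: F_1 = 10^(0.659/10) = 1.164, G_1 = 10^(11.8/10) = 15.14
  Stage 2: F_2 = 10^(8.08/10) = 6.427, G_2 = 10^(−6.74/10) = 0.2118
Friis cascade:
  F = 1.164 + (6.427 − 1)/15.14 = 1.522
NF = 10 log₁₀(1.522) = 1.83 dB

1.83 dB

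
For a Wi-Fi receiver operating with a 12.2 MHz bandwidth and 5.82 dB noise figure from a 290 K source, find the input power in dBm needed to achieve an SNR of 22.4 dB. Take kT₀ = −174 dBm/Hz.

−74.9 dBm

Sensitivity = −174 + 10 log₁₀(B) + NF + SNR_min
= −174 + 70.86 + 5.82 + 22.4
= −74.92 dBm → −74.9 dBm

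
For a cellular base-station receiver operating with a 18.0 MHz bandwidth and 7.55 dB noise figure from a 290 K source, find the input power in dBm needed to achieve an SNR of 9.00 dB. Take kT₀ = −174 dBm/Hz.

Sensitivity = −174 + 10 log₁₀(B) + NF + SNR_min
= −174 + 72.55 + 7.55 + 9.00
= −84.90 dBm → −84.9 dBm

−84.9 dBm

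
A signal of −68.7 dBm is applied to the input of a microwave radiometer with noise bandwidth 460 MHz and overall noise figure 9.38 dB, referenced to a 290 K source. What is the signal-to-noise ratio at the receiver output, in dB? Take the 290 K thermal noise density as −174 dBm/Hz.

9.3 dB

Noise floor: N = −174 + 10 log₁₀(B) + NF
10 log₁₀(4.60×10⁸) = 86.63 dB
N = −174 + 86.63 + 9.38 = −77.99 dBm
SNR = P_sig − N = −68.7 − (−77.99) = 9.29 dB → 9.3 dB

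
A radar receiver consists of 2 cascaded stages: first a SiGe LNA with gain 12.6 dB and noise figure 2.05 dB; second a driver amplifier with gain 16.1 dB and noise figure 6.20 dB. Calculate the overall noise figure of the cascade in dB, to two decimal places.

Convert to linear (a loss of L dB is a gain of −L dB): F_i = 10^(NF_i/10), G_i = 10^(G_i,dB/10)
  Stage 1: F_1 = 10^(2.05/10) = 1.603, G_1 = 10^(12.6/10) = 18.20
  Stage 2: F_2 = 10^(6.20/10) = 4.169, G_2 = 10^(16.1/10) = 40.74
Friis cascade:
  F = 1.603 + (4.169 − 1)/18.20 = 1.777
NF = 10 log₁₀(1.777) = 2.50 dB

2.50 dB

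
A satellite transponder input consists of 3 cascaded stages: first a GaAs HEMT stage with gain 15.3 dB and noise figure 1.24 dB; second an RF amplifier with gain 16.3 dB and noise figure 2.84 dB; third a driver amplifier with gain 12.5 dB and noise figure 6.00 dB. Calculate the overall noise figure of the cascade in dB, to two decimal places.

Convert to linear (a loss of L dB is a gain of −L dB): F_i = 10^(NF_i/10), G_i = 10^(G_i,dB/10)
  Stage 1: F_1 = 10^(1.24/10) = 1.330, G_1 = 10^(15.3/10) = 33.88
  Stage 2: F_2 = 10^(2.84/10) = 1.923, G_2 = 10^(16.3/10) = 42.66
  Stage 3: F_3 = 10^(6.00/10) = 3.981, G_3 = 10^(12.5/10) = 17.78
Friis cascade:
  F = 1.330 + (1.923 − 1)/33.88 + (3.981 − 1)/1445 = 1.360
NF = 10 log₁₀(1.360) = 1.33 dB

1.33 dB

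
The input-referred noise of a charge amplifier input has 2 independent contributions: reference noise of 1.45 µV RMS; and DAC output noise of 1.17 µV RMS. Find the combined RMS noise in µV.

Uncorrelated sources add in power (mean-square): V_tot = √(ΣV_i²)
V_tot = √[(1.45×10⁻⁶)² + (1.17×10⁻⁶)²] = 1.86×10⁻⁶ V = 1.86 µV

1.86 µV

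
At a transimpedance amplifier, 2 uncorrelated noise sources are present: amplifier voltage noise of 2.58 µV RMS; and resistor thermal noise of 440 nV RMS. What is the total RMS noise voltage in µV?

2.62 µV

Uncorrelated sources add in power (mean-square): V_tot = √(ΣV_i²)
V_tot = √[(2.58×10⁻⁶)² + (4.40×10⁻⁷)²] = 2.62×10⁻⁶ V = 2.62 µV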